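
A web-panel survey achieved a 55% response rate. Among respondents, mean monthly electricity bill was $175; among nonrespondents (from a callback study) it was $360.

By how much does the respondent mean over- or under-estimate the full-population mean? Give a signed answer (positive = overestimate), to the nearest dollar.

Nonresponse fraction = 1 − 0.55 = 0.45.
Bias = (nonresponse fraction) × (respondent mean − nonrespondent mean)
     = 0.45 × (175 − 360) = 0.45 × -185 = -83.25.

-$83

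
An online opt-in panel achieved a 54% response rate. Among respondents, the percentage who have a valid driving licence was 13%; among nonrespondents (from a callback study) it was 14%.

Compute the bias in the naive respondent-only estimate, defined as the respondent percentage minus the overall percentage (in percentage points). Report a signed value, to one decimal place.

Nonresponse fraction = 1 − 0.54 = 0.46.
Bias = (nonresponse fraction) × (respondent percentage − nonrespondent percentage)
     = 0.46 × (13 − 14) = 0.46 × -1 = -0.46.

-0.5 percentage points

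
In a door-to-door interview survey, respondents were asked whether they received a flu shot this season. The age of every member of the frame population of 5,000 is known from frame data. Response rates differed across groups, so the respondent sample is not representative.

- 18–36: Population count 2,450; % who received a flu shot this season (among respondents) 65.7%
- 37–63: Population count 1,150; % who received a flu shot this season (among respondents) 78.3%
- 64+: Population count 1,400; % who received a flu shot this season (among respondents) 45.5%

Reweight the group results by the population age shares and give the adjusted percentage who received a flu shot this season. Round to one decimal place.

62.9%

Post-stratification weights by population share, not respondent share:
  18–36: (2,450/5,000) × 65.7 = 32.193
  37–63: (1,150/5,000) × 78.3 = 18.009
  64+: (1,400/5,000) × 45.5 = 12.74
Post-stratified estimate = 62.942 → 62.9%.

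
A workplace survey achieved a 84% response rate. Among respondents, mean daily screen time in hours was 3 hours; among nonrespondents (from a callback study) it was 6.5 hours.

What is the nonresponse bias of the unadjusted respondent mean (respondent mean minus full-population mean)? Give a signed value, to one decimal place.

-0.6

Nonresponse fraction = 1 − 0.84 = 0.16.
Bias = (nonresponse fraction) × (respondent mean − nonrespondent mean)
     = 0.16 × (3 − 6.5) = 0.16 × -3.5 = -0.56.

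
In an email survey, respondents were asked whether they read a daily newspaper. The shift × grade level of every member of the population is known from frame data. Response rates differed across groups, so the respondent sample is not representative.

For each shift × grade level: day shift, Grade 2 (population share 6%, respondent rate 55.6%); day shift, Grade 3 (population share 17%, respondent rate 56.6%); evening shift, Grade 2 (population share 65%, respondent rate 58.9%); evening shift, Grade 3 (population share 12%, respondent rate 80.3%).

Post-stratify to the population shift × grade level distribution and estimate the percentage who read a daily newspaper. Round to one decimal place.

Weight each group's respondent value by its population share:
  day shift, Grade 2: 0.06 × 55.6 = 3.336
  day shift, Grade 3: 0.17 × 56.6 = 9.622
  evening shift, Grade 2: 0.65 × 58.9 = 38.285
  evening shift, Grade 3: 0.12 × 80.3 = 9.636
Post-stratified estimate = 60.879 → 60.9%.

60.9%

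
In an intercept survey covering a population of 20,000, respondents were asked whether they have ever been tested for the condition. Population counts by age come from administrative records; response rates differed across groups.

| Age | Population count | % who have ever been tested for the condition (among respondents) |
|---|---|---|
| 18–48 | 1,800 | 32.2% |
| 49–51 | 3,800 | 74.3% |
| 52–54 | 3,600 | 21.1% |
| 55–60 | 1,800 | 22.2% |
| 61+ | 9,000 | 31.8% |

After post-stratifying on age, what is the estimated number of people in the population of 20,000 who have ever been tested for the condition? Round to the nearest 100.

7,400

Each cell contributes its population count × the respondent rate:
  18–48: 1,800 × 32.2% = 579.6
  49–51: 3,800 × 74.3% = 2823.4
  52–54: 3,600 × 21.1% = 759.6
  55–60: 1,800 × 22.2% = 399.6
  61+: 9,000 × 31.8% = 2862
Estimated total = 7424.2 → 7,400.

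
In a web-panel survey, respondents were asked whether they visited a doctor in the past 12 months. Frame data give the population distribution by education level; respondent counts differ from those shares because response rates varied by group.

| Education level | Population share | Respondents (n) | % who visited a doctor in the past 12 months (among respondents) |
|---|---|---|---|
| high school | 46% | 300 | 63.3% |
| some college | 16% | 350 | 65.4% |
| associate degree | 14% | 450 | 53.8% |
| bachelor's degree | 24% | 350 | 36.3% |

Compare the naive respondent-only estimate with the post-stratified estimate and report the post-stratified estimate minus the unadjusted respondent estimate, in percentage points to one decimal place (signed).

Naive respondent-only estimate (weights = respondent counts):
  (300/1450)×63.3 + (350/1450)×65.4 + (450/1450)×53.8 + (350/1450)×36.3 = 54.3414%
Reweighting by population education level shares:
  0.46×63.3 + 0.16×65.4 + 0.14×53.8 + 0.24×36.3 = 55.826%
Difference = 55.826 − 54.3414 = 1.4846 pp.

+1.5 percentage points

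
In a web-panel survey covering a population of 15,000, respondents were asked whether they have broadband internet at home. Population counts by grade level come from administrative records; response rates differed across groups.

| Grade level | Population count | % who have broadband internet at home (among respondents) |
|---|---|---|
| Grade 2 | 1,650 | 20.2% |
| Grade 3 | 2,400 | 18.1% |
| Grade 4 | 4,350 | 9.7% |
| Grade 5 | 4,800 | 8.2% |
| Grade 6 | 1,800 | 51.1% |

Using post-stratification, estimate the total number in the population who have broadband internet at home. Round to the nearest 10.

2,500

Apply each group's respondent rate to its population count:
  Grade 2: 1,650 × 20.2% = 333.3
  Grade 3: 2,400 × 18.1% = 434.4
  Grade 4: 4,350 × 9.7% = 421.95
  Grade 5: 4,800 × 8.2% = 393.6
  Grade 6: 1,800 × 51.1% = 919.8
Estimated total = 2503.05 → 2,500.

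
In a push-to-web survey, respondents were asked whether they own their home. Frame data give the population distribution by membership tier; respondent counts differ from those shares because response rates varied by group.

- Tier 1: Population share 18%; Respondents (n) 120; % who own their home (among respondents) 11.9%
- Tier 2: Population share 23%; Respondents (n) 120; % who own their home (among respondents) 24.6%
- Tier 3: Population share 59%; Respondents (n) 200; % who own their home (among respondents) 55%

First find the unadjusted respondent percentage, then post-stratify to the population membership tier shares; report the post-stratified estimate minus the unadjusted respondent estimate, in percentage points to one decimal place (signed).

+5.3 percentage points

Unadjusted (pooled respondent) estimate weights by respondent counts:
  (120/440)×11.9 + (120/440)×24.6 + (200/440)×55 = 34.9545%
Post-stratified estimate weights by population shares:
  0.18×11.9 + 0.23×24.6 + 0.59×55 = 40.25%
Difference = 40.25 − 34.9545 = 5.2955 pp.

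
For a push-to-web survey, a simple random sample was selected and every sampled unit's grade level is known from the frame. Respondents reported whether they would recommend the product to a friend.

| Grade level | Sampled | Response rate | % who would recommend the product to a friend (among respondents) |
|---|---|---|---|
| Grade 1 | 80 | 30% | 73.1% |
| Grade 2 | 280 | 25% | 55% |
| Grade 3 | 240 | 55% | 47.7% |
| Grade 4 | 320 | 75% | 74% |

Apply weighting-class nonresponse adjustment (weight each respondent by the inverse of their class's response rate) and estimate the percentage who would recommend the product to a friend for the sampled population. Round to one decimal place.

61.3%

With weight = n_sampled/n_responded per class, the weighted class total is n_sampled:
  Grade 1: 80 × 73.1 = 5848
  Grade 2: 280 × 55 = 15,400
  Grade 3: 240 × 47.7 = 11,448
  Grade 4: 320 × 74 = 23,680
Adjusted estimate = 56,376 / 920 = 61.2783 → 61.3%.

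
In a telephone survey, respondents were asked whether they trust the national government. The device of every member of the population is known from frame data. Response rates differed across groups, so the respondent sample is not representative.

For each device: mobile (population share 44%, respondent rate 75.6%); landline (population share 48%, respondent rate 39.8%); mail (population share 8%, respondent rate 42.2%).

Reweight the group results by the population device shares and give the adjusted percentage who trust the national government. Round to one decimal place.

Each cell contributes population-share × respondent value:
  mobile: 0.44 × 75.6 = 33.264
  landline: 0.48 × 39.8 = 19.104
  mail: 0.08 × 42.2 = 3.376
Post-stratified estimate = 55.744 → 55.7%.

55.7%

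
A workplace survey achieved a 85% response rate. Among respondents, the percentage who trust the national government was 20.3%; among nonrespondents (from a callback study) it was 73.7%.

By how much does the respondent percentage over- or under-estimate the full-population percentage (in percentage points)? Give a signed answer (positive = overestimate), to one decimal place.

-8.0 percentage points

Nonresponse fraction = 1 − 0.85 = 0.15.
Bias = (nonresponse fraction) × (respondent percentage − nonrespondent percentage)
     = 0.15 × (20.3 − 73.7) = 0.15 × -53.4 = -8.01.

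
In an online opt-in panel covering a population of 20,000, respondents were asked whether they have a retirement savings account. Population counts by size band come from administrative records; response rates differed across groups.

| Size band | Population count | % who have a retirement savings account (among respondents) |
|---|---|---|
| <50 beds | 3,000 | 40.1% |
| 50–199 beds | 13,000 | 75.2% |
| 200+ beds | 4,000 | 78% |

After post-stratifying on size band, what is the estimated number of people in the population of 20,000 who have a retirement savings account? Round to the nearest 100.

Apply each group's respondent rate to its population count:
  <50 beds: 3,000 × 40.1% = 1203
  50–199 beds: 13,000 × 75.2% = 9776
  200+ beds: 4,000 × 78% = 3120
Estimated total = 14,099 → 14,100.

14,100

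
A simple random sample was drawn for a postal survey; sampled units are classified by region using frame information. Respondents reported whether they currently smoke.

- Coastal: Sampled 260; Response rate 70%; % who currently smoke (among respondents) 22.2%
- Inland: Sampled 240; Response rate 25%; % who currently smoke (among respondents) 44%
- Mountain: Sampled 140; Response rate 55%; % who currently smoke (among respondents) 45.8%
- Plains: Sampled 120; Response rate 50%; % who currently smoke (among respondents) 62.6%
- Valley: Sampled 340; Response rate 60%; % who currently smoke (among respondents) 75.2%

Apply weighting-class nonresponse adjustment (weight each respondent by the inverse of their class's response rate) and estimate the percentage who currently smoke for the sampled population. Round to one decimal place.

Weighting each respondent by the inverse class response rate inflates each class back to its sampled size, so the class weight is n_sampled:
  Coastal: 260 × 22.2 = 5772
  Inland: 240 × 44 = 10,560
  Mountain: 140 × 45.8 = 6412
  Plains: 120 × 62.6 = 7512
  Valley: 340 × 75.2 = 25,568
Adjusted estimate = 55,824 / 1,100 = 50.7491 → 50.7%.

50.7%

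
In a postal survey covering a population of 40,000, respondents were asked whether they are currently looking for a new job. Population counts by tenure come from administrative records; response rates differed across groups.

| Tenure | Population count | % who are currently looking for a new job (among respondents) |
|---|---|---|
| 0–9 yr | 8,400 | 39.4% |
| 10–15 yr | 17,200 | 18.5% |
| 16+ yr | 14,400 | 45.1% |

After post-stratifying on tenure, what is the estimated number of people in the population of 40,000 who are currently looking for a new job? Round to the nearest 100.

Estimated count per cell = population count × respondent percentage:
  0–9 yr: 8,400 × 39.4% = 3309.6
  10–15 yr: 17,200 × 18.5% = 3182
  16+ yr: 14,400 × 45.1% = 6494.4
Estimated total = 12,986 → 13,000.

13,000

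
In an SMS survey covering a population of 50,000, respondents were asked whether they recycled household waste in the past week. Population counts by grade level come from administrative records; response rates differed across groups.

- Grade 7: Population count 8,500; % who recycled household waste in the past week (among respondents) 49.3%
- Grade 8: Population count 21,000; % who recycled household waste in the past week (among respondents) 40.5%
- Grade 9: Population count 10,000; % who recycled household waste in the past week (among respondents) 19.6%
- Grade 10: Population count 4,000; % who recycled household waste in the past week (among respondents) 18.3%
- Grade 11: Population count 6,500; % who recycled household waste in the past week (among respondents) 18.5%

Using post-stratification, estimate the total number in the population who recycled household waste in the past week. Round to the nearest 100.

Apply each group's respondent rate to its population count:
  Grade 7: 8,500 × 49.3% = 4190.5
  Grade 8: 21,000 × 40.5% = 8505
  Grade 9: 10,000 × 19.6% = 1960
  Grade 10: 4,000 × 18.3% = 732
  Grade 11: 6,500 × 18.5% = 1202.5
Estimated total = 16,590 → 16,600.

16,600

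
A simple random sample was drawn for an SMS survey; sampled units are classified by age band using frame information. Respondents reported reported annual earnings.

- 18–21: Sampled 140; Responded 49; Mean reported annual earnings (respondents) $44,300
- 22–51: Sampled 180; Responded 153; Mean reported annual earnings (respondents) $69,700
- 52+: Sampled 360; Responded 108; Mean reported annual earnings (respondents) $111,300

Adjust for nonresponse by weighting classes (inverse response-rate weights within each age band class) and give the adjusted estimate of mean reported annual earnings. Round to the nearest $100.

$86,500

Response rates by class: 18–21 49/140 = 35%, 22–51 153/180 = 85%, 52+ 108/360 = 30%.
With weight = n_sampled/n_responded per class, the weighted class total is n_sampled:
  18–21: 140 × 44,300 = 6,202,000
  22–51: 180 × 69,700 = 12,546,000
  52+: 360 × 111,300 = 40,068,000
Adjusted estimate = 58,816,000 / 680 = 86494.1 → $86,500.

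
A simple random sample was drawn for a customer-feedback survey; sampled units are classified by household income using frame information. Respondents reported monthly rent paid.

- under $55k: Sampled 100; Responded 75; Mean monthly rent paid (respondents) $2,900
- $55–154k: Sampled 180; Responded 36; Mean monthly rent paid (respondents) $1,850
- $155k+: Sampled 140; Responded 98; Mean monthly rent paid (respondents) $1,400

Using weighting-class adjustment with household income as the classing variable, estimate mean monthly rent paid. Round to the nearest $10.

Response rates by class: under $55k 75/100 = 75%, $55–154k 36/180 = 20%, $155k+ 98/140 = 70%.
With weight = n_sampled/n_responded per class, the weighted class total is n_sampled:
  under $55k: 100 × 2900 = 290,000
  $55–154k: 180 × 1850 = 333,000
  $155k+: 140 × 1400 = 196,000
Adjusted estimate = 819,000 / 420 = 1950 → $1,950.

$1,950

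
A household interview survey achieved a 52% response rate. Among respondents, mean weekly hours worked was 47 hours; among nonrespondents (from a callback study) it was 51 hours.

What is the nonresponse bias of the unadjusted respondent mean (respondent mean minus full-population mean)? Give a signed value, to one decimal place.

-1.9

Nonresponse fraction = 1 − 0.52 = 0.48.
Bias = (nonresponse fraction) × (respondent mean − nonrespondent mean)
     = 0.48 × (47 − 51) = 0.48 × -4 = -1.92.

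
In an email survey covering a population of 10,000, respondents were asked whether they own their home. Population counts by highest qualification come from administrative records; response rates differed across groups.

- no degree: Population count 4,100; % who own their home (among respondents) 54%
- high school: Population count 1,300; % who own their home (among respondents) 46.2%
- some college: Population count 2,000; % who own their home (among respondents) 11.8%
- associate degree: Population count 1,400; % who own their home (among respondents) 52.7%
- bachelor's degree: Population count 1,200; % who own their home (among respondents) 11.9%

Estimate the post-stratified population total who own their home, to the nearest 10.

Each cell contributes its population count × the respondent rate:
  no degree: 4,100 × 54% = 2214
  high school: 1,300 × 46.2% = 600.6
  some college: 2,000 × 11.8% = 236
  associate degree: 1,400 × 52.7% = 737.8
  bachelor's degree: 1,200 × 11.9% = 142.8
Estimated total = 3931.2 → 3,930.

3,930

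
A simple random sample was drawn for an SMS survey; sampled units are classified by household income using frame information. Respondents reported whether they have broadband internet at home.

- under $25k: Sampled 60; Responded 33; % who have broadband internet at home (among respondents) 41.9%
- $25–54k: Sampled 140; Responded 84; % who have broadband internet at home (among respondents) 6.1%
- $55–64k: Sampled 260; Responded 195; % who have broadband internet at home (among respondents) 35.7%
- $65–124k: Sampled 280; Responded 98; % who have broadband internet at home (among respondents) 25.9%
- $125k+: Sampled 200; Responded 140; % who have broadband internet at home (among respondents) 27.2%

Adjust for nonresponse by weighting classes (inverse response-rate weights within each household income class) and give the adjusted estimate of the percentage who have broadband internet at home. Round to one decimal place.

27.0%

Response rates by class: under $25k 33/60 = 55%, $25–54k 84/140 = 60%, $55–64k 195/260 = 75%, $65–124k 98/280 = 35%, $125k+ 140/200 = 70%.
With weight = n_sampled/n_responded per class, the weighted class total is n_sampled:
  under $25k: 60 × 41.9 = 2514
  $25–54k: 140 × 6.1 = 854
  $55–64k: 260 × 35.7 = 9282
  $65–124k: 280 × 25.9 = 7252
  $125k+: 200 × 27.2 = 5440
Adjusted estimate = 25,342 / 940 = 26.9596 → 27.0%.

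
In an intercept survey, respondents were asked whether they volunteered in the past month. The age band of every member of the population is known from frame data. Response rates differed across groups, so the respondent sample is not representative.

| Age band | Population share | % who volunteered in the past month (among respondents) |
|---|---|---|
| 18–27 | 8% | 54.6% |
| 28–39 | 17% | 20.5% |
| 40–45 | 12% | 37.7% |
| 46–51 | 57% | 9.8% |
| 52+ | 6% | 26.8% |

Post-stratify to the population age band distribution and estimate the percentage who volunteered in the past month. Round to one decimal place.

Each cell contributes population-share × respondent value:
  18–27: 0.08 × 54.6 = 4.368
  28–39: 0.17 × 20.5 = 3.485
  40–45: 0.12 × 37.7 = 4.524
  46–51: 0.57 × 9.8 = 5.586
  52+: 0.06 × 26.8 = 1.608
Post-stratified estimate = 19.571 → 19.6%.

19.6%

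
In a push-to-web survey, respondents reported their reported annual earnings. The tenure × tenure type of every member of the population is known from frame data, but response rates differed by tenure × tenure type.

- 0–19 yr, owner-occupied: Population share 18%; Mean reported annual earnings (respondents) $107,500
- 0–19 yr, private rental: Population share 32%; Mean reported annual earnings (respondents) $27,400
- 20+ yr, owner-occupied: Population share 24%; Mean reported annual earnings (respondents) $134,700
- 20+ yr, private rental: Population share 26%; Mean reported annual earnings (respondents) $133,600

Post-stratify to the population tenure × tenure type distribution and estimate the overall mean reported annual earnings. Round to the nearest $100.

$95,200

Weight each group's respondent value by its population share:
  0–19 yr, owner-occupied: 0.18 × 107,500 = 19,350
  0–19 yr, private rental: 0.32 × 27,400 = 8768
  20+ yr, owner-occupied: 0.24 × 134,700 = 32,328
  20+ yr, private rental: 0.26 × 133,600 = 34,736
Post-stratified estimate = 95,182 → $95,200.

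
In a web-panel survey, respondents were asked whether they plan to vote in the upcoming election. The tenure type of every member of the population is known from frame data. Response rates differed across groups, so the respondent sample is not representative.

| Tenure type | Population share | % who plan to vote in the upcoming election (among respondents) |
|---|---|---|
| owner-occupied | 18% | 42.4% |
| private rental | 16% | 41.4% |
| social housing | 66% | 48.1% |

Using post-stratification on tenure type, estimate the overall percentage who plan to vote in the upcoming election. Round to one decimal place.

Post-stratification weights by population share, not respondent share:
  owner-occupied: 0.18 × 42.4 = 7.632
  private rental: 0.16 × 41.4 = 6.624
  social housing: 0.66 × 48.1 = 31.746
Post-stratified estimate = 46.002 → 46.0%.

46.0%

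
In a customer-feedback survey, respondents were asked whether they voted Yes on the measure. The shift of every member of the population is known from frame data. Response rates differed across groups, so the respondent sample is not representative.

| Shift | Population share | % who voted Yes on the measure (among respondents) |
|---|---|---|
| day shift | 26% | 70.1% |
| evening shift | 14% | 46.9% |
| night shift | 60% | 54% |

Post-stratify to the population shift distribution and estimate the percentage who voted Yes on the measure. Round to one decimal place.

Weight each group's respondent value by its population share:
  day shift: 0.26 × 70.1 = 18.226
  evening shift: 0.14 × 46.9 = 6.566
  night shift: 0.6 × 54 = 32.4
Post-stratified estimate = 57.192 → 57.2%.

57.2%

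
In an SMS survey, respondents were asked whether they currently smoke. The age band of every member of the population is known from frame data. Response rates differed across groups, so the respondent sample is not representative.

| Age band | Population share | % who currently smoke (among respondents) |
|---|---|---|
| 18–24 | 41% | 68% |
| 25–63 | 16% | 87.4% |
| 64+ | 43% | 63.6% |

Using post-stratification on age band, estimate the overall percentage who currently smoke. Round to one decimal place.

Reweight to the known age band distribution:
  18–24: 0.41 × 68 = 27.88
  25–63: 0.16 × 87.4 = 13.984
  64+: 0.43 × 63.6 = 27.348
Post-stratified estimate = 69.212 → 69.2%.

69.2%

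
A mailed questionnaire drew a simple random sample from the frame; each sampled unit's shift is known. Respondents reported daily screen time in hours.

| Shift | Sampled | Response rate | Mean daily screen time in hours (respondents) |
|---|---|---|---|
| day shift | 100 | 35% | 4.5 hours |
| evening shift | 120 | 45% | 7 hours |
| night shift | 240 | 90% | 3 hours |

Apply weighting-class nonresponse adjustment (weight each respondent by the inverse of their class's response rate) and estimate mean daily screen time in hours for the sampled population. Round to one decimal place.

4.4

With weight = n_sampled/n_responded per class, the weighted class total is n_sampled:
  day shift: 100 × 4.5 = 450
  evening shift: 120 × 7 = 840
  night shift: 240 × 3 = 720
Adjusted estimate = 2010 / 460 = 4.36956 → 4.4.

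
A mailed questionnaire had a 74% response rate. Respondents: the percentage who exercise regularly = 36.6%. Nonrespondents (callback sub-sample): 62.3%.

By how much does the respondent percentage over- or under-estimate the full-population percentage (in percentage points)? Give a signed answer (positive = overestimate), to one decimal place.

Nonresponse fraction = 1 − 0.74 = 0.26.
Bias = (nonresponse fraction) × (respondent percentage − nonrespondent percentage)
     = 0.26 × (36.6 − 62.3) = 0.26 × -25.7 = -6.682.

-6.7 percentage points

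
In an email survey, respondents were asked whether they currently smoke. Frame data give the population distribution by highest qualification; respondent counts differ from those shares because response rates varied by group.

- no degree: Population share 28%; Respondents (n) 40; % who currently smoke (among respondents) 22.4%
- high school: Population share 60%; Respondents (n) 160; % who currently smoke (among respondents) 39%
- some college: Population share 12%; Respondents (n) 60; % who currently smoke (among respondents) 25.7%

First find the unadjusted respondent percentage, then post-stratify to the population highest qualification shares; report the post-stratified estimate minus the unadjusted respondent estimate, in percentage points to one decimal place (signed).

-0.6 percentage points

Unadjusted (pooled respondent) estimate weights by respondent counts:
  (40/260)×22.4 + (160/260)×39 + (60/260)×25.7 = 33.3769%
Post-stratified estimate weights by population shares:
  0.28×22.4 + 0.6×39 + 0.12×25.7 = 32.756%
Difference = 32.756 − 33.3769 = -0.6209 pp.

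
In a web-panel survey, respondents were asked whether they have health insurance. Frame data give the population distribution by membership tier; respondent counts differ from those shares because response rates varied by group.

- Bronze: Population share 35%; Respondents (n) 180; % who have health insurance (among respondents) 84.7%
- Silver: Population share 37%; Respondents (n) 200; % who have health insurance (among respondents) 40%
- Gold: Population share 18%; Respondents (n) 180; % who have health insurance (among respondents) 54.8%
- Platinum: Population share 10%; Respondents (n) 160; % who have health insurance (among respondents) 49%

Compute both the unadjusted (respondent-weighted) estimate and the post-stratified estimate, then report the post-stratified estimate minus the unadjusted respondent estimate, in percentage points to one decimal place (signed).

+2.3 percentage points

Naive respondent-only estimate (weights = respondent counts):
  (180/720)×84.7 + (200/720)×40 + (180/720)×54.8 + (160/720)×49 = 56.875%
Post-stratified estimate weights by population shares:
  0.35×84.7 + 0.37×40 + 0.18×54.8 + 0.1×49 = 59.209%
Difference = 59.209 − 56.875 = 2.334 pp.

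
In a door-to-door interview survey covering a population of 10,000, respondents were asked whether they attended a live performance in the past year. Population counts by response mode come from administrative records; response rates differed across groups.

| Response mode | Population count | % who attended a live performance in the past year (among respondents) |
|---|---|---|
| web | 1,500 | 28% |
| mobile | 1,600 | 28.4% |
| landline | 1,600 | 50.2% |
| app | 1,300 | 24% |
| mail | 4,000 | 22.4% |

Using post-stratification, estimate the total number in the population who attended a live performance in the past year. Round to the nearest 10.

Each cell contributes its population count × the respondent rate:
  web: 1,500 × 28% = 420
  mobile: 1,600 × 28.4% = 454.4
  landline: 1,600 × 50.2% = 803.2
  app: 1,300 × 24% = 312
  mail: 4,000 × 22.4% = 896
Estimated total = 2885.6 → 2,890.

2,890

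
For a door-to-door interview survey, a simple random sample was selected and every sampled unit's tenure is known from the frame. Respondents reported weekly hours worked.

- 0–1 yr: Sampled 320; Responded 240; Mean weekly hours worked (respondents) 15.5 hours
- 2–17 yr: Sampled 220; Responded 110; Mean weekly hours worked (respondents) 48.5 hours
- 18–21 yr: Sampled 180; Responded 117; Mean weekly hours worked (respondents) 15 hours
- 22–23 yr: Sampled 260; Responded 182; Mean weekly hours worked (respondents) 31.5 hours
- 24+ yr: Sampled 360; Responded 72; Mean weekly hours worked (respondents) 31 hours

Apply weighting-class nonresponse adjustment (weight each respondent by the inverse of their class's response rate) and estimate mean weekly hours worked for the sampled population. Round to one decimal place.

28.1

Response rates by class: 0–1 yr 240/320 = 75%, 2–17 yr 110/220 = 50%, 18–21 yr 117/180 = 65%, 22–23 yr 182/260 = 70%, 24+ yr 72/360 = 20%.
Weighting each respondent by the inverse class response rate inflates each class back to its sampled size, so the class weight is n_sampled:
  0–1 yr: 320 × 15.5 = 4960
  2–17 yr: 220 × 48.5 = 10,670
  18–21 yr: 180 × 15 = 2700
  22–23 yr: 260 × 31.5 = 8190
  24+ yr: 360 × 31 = 11,160
Adjusted estimate = 37,680 / 1,340 = 28.1194 → 28.1.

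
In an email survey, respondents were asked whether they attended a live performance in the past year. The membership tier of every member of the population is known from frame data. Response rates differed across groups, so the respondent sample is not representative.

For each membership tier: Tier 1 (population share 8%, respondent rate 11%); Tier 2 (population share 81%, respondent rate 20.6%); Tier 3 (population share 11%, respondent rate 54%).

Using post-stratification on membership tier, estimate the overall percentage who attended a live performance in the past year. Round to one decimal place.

Each cell contributes population-share × respondent value:
  Tier 1: 0.08 × 11 = 0.88
  Tier 2: 0.81 × 20.6 = 16.686
  Tier 3: 0.11 × 54 = 5.94
Post-stratified estimate = 23.506 → 23.5%.

23.5%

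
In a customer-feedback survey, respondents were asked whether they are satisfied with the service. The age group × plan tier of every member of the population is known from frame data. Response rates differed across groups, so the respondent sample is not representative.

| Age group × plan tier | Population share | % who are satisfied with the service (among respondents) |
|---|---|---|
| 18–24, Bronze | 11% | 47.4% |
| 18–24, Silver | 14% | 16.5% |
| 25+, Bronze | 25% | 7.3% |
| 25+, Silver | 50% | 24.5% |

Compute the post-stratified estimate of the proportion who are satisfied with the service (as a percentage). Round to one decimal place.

21.6%

Reweight to the known age group × plan tier distribution:
  18–24, Bronze: 0.11 × 47.4 = 5.214
  18–24, Silver: 0.14 × 16.5 = 2.31
  25+, Bronze: 0.25 × 7.3 = 1.825
  25+, Silver: 0.5 × 24.5 = 12.25
Post-stratified estimate = 21.599 → 21.6%.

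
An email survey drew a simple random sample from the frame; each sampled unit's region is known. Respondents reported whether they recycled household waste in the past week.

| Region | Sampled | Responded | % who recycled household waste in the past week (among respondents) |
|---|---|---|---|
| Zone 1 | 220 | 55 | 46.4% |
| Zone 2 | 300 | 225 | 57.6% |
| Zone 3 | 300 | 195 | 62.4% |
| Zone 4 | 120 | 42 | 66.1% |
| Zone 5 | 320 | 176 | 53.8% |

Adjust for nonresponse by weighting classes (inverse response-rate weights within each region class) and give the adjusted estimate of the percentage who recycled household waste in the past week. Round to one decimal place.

56.6%

Response rates by class: Zone 1 55/220 = 25%, Zone 2 225/300 = 75%, Zone 3 195/300 = 65%, Zone 4 42/120 = 35%, Zone 5 176/320 = 55%.
Each respondent's weight = sampled/responded in their class; summing within a class gives n_sampled, so:
  Zone 1: 220 × 46.4 = 10,208
  Zone 2: 300 × 57.6 = 17,280
  Zone 3: 300 × 62.4 = 18,720
  Zone 4: 120 × 66.1 = 7932
  Zone 5: 320 × 53.8 = 17,216
Adjusted estimate = 71,356 / 1,260 = 56.6317 → 56.6%.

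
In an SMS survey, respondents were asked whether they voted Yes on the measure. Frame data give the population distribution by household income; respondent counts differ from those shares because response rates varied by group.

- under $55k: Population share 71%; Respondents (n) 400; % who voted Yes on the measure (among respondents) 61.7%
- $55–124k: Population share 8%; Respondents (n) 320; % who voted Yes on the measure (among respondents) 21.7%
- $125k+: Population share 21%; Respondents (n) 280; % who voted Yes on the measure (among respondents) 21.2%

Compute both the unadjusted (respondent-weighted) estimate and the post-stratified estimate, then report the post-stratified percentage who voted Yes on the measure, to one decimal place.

Unadjusted (pooled respondent) estimate weights by respondent counts:
  (400/1000)×61.7 + (320/1000)×21.7 + (280/1000)×21.2 = 37.56%
Post-stratifying to population shares instead:
  0.71×61.7 + 0.08×21.7 + 0.21×21.2 = 49.995%

50.0%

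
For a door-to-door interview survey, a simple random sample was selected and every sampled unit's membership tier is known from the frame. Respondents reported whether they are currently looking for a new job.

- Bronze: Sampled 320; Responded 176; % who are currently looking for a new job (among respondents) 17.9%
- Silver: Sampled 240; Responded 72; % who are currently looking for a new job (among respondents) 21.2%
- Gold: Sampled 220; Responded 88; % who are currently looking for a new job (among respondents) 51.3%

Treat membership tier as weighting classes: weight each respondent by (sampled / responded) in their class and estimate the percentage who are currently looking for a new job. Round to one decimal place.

28.3%

Response rates by class: Bronze 176/320 = 55%, Silver 72/240 = 30%, Gold 88/220 = 40%.
With weight = n_sampled/n_responded per class, the weighted class total is n_sampled:
  Bronze: 320 × 17.9 = 5728
  Silver: 240 × 21.2 = 5088
  Gold: 220 × 51.3 = 11,286
Adjusted estimate = 22,102 / 780 = 28.3359 → 28.3%.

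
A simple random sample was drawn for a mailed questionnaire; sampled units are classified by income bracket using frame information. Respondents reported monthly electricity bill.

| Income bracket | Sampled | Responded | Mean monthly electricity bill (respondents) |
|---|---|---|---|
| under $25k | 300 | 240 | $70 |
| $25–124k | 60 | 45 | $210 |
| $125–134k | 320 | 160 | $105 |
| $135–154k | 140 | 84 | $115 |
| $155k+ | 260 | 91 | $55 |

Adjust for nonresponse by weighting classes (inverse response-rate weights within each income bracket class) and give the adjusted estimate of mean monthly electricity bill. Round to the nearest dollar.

Class response rates: under $25k 240/300 = 80%, $25–124k 45/60 = 75%, $125–134k 160/320 = 50%, $135–154k 84/140 = 60%, $155k+ 91/260 = 35%.
Each respondent's weight = sampled/responded in their class; summing within a class gives n_sampled, so:
  under $25k: 300 × 70 = 21,000
  $25–124k: 60 × 210 = 12,600
  $125–134k: 320 × 105 = 33,600
  $135–154k: 140 × 115 = 16,100
  $155k+: 260 × 55 = 14,300
Adjusted estimate = 97,600 / 1,080 = 90.3704 → $90.

$90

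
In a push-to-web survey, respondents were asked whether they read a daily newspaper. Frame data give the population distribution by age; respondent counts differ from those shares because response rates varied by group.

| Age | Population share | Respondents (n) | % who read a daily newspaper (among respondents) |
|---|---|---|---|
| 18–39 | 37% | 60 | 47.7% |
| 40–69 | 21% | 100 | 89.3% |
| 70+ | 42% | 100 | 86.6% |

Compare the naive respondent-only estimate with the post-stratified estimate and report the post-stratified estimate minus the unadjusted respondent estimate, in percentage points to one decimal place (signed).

-5.9 percentage points

Unadjusted (pooled respondent) estimate weights by respondent counts:
  (60/260)×47.7 + (100/260)×89.3 + (100/260)×86.6 = 78.6615%
Post-stratifying to population shares instead:
  0.37×47.7 + 0.21×89.3 + 0.42×86.6 = 72.774%
Difference = 72.774 − 78.6615 = -5.8875 pp.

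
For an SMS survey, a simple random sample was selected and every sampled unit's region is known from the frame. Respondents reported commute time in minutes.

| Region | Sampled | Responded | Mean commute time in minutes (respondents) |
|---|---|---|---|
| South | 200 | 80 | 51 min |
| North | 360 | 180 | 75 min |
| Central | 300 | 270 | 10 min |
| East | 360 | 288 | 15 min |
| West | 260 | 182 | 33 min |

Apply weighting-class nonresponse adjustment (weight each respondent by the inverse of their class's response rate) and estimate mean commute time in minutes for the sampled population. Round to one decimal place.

Response rates by class: South 80/200 = 40%, North 180/360 = 50%, Central 270/300 = 90%, East 288/360 = 80%, West 182/260 = 70%.
With weight = n_sampled/n_responded per class, the weighted class total is n_sampled:
  South: 200 × 51 = 10,200
  North: 360 × 75 = 27,000
  Central: 300 × 10 = 3000
  East: 360 × 15 = 5400
  West: 260 × 33 = 8580
Adjusted estimate = 54,180 / 1,480 = 36.6081 → 36.6.

36.6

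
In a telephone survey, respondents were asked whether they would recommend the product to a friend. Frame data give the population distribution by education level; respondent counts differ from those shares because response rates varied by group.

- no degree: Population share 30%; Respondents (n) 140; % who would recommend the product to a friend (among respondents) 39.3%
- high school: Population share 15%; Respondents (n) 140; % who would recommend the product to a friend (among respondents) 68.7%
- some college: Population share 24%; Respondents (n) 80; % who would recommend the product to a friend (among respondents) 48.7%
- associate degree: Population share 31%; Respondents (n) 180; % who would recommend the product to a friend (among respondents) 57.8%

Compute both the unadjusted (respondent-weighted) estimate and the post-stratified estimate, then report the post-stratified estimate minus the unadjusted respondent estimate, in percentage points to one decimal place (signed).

-2.8 percentage points

Without adjustment, the pooled respondent share is:
  (140/540)×39.3 + (140/540)×68.7 + (80/540)×48.7 + (180/540)×57.8 = 54.4815%
Post-stratifying to population shares instead:
  0.3×39.3 + 0.15×68.7 + 0.24×48.7 + 0.31×57.8 = 51.701%
Difference = 51.701 − 54.4815 = -2.7805 pp.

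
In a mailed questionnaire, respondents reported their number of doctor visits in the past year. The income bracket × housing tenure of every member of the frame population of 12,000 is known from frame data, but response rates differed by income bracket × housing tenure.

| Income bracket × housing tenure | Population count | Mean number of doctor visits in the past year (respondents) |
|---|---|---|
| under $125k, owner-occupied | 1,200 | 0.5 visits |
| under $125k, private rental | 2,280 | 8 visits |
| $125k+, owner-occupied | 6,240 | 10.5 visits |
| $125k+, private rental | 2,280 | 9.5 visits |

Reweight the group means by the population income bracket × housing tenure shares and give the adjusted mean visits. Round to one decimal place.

Weight each group's respondent value by its population share:
  under $125k, owner-occupied: (1,200/12,000) × 0.5 = 0.05
  under $125k, private rental: (2,280/12,000) × 8 = 1.52
  $125k+, owner-occupied: (6,240/12,000) × 10.5 = 5.46
  $125k+, private rental: (2,280/12,000) × 9.5 = 1.805
Post-stratified estimate = 8.835 → 8.8.

8.8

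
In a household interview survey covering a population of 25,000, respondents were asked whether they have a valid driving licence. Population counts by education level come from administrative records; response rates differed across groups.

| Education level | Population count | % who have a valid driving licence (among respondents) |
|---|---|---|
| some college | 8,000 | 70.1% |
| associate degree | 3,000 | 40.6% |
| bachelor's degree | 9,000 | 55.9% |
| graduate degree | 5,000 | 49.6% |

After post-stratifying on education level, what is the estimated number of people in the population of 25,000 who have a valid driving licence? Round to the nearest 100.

14,300

Each cell contributes its population count × the respondent rate:
  some college: 8,000 × 70.1% = 5608
  associate degree: 3,000 × 40.6% = 1218
  bachelor's degree: 9,000 × 55.9% = 5031
  graduate degree: 5,000 × 49.6% = 2480
Estimated total = 14,337 → 14,300.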